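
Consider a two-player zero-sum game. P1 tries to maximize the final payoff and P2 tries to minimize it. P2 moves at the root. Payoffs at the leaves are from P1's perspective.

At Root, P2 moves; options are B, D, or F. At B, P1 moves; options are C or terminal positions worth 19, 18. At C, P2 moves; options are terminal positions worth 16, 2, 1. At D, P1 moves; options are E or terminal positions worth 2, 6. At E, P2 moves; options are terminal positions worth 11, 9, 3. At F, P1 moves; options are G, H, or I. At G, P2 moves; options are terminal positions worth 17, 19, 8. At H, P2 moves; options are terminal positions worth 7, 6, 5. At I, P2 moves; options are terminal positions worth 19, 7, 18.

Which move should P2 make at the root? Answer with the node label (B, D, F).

D

C (P2): min(16, 2, 1) = 1
B (P1): max(1, 19, 18) = 19
E (P2): min(11, 9, 3) = 3
D (P1): max(3, 2, 6) = 6
G (P2): min(17, 19, 8) = 8
H (P2): min(7, 6, 5) = 5
I (P2): min(19, 7, 18) = 7
F (P1): max(8, 5, 7) = 8
Root (P2): min(19, 6, 8) = 6
P2 picks the child with the lowest value: D (value 6).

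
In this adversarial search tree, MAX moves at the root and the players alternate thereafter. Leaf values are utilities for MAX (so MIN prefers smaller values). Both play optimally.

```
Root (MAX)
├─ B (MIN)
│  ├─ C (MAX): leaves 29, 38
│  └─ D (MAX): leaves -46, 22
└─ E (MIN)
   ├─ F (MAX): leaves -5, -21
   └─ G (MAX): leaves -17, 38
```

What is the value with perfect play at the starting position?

C (MAX): max(29, 38) = 38
D (MAX): max(-46, 22) = 22
B (MIN): min(38, 22) = 22
F (MAX): max(-5, -21) = -5
G (MAX): max(-17, 38) = 38
E (MIN): min(-5, 38) = -5
Root (MAX): max(22, -5) = 22

22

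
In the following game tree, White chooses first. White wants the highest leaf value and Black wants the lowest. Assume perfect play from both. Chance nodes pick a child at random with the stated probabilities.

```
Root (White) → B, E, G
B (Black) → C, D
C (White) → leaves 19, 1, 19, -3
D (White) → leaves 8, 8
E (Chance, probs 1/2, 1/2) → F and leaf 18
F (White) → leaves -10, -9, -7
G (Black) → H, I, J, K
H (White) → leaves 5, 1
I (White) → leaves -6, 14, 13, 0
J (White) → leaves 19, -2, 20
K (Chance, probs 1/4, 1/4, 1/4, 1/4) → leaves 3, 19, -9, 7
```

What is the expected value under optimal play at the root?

8

C (White): max(19, 1, 19, -3) = 19
D (White): max(8, 8) = 8
B (Black): min(19, 8) = 8
F (White): max(-10, -9, -7) = -7
E (Chance): 1/2·-7 + 1/2·18 = 5.5
H (White): max(5, 1) = 5
I (White): max(-6, 14, 13, 0) = 14
J (White): max(19, -2, 20) = 20
K (Chance): 1/4·3 + 1/4·19 + 1/4·-9 + 1/4·7 = 5
G (Black): min(5, 14, 20, 5) = 5
Root (White): max(8, 5.5, 5) = 8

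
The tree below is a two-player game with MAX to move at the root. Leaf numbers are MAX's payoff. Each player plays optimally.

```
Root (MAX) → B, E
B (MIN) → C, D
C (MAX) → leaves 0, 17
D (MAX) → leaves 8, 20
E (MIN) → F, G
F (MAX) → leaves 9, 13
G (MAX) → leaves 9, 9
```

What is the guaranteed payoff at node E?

9

F: max(9, 13) = 13
G: max(9, 9) = 9
E: min(13, 9) = 9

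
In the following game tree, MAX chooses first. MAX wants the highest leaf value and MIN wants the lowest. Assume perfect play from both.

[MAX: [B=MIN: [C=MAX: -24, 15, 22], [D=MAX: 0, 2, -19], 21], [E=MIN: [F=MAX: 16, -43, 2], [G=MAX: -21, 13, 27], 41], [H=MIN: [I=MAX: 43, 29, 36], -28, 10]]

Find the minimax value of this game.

C (MAX): max(-24, 15, 22) = 22
D (MAX): max(0, 2, -19) = 2
B (MIN): min(22, 2, 21) = 2
F (MAX): max(16, -43, 2) = 16
G (MAX): max(-21, 13, 27) = 27
E (MIN): min(16, 27, 41) = 16
I (MAX): max(43, 29, 36) = 43
H (MIN): min(43, -28, 10) = -28
Root (MAX): max(2, 16, -28) = 16

16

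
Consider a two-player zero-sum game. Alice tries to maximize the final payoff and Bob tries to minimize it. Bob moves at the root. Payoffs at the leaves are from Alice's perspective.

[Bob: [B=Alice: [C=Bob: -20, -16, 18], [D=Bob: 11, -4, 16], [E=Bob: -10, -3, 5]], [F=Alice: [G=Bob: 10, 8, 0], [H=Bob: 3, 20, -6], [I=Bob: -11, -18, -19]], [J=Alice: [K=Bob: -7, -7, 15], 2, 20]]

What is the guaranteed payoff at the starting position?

C (Bob): min(-20, -16, 18) = -20
D (Bob): min(11, -4, 16) = -4
E (Bob): min(-10, -3, 5) = -10
B (Alice): max(-20, -4, -10) = -4
G (Bob): min(10, 8, 0) = 0
H (Bob): min(3, 20, -6) = -6
I (Bob): min(-11, -18, -19) = -19
F (Alice): max(0, -6, -19) = 0
K (Bob): min(-7, -7, 15) = -7
J (Alice): max(-7, 2, 20) = 20
Root (Bob): min(-4, 0, 20) = -4

-4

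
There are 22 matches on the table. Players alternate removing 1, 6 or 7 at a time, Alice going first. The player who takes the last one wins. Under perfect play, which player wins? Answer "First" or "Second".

W/L table (W = player to move can force a win):
i:   0  1  2  3  4  5  6  7  8  9 10 11 12 13 14 15 16 17 18 19 20 21 22
     L  W  L  W  L  W  W  W  W  W  W  W  L  W  L  W  L  W  W  W  W  W  W
Position 22 is W, so the first player wins.

First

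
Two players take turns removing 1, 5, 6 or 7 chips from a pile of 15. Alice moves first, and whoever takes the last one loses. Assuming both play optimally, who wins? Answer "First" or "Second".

Positions where the player to move wins (W) vs loses (L):
i:   0  1  2  3  4  5  6  7  8  9 10 11 12 13 14 15
     W  L  W  L  W  L  W  W  W  W  W  W  W  L  W  L
Position 15 is L, so the second player wins.

Second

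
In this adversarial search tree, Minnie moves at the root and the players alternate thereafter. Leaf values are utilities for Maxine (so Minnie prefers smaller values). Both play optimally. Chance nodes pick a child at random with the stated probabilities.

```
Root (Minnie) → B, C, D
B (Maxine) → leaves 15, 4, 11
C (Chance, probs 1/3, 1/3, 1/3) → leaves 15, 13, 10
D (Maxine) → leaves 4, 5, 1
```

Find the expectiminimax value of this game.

5

B (Maxine): max(15, 4, 11) = 15
C (Chance): 1/3·15 + 1/3·13 + 1/3·10 = 12.67
D (Maxine): max(4, 5, 1) = 5
Root (Minnie): min(15, 12.67, 5) = 5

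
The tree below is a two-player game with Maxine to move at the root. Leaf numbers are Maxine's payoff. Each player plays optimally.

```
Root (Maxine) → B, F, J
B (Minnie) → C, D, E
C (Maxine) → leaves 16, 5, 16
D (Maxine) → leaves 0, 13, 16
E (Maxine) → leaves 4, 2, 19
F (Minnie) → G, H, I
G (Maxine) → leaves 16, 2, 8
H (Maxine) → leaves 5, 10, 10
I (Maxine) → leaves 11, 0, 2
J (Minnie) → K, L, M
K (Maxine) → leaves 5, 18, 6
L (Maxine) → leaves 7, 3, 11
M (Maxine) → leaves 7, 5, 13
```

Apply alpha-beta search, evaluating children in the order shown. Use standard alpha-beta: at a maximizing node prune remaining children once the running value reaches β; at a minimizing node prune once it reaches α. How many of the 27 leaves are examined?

C [α=-∞,β=+∞]: v=16
D [α=-∞,β=16]: v=16
E [α=-∞,β=16]: v=19
B [α=-∞,β=+∞]: v=16
G [α=16,β=+∞]: v=16
F [α=16,β=+∞]: v=16 after child 1 ≤ α → α-cutoff, skip 2
K [α=16,β=+∞]: v=18
L [α=16,β=18]: v=11
J [α=16,β=+∞]: v=11 after child 2 ≤ α → α-cutoff, skip 1
Root [α=-∞,β=+∞]: v=16
Leaves evaluated: 18 of 27.

18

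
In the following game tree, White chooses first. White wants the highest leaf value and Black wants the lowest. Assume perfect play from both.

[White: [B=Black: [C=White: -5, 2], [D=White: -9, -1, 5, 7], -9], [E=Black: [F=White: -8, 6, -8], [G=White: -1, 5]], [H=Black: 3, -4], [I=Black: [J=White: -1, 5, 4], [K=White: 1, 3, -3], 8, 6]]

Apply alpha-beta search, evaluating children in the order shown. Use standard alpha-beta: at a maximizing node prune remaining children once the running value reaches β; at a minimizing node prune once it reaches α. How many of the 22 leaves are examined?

C [α=-∞,β=+∞]: v=2
D [α=-∞,β=2]: v=5 after child 3 ≥ β → β-cutoff, skip 1
B [α=-∞,β=+∞]: v=-9
F [α=-9,β=+∞]: v=6
G [α=-9,β=6]: v=5
E [α=-9,β=+∞]: v=5
H [α=5,β=+∞]: v=3 after child 1 ≤ α → α-cutoff, skip 1
J [α=5,β=+∞]: v=5
I [α=5,β=+∞]: v=5 after child 1 ≤ α → α-cutoff, skip 3
Root [α=-∞,β=+∞]: v=5
Leaves evaluated: 15 of 22.

15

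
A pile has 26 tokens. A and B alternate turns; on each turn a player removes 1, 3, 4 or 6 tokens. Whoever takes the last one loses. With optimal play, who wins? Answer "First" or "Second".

First

Compute winning (W) and losing (L) positions by backward induction:
i:   0  1  2  3  4  5  6  7  8  9 10 11 12 13 14 15 16 17 18 19 20 21 22 23 24 25 26
     W  L  W  L  W  W  W  W  L  W  L  W  W  W  W  L  W  L  W  W  W  W  L  W  L  W  W
Position 26 is W, so the first player wins.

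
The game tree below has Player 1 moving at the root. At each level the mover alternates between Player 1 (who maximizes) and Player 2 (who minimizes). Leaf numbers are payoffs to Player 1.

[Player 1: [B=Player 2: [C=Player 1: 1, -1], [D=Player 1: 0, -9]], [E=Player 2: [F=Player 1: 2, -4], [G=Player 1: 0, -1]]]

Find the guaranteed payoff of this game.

0

C (Player 1): max(1, -1) = 1
D (Player 1): max(0, -9) = 0
B (Player 2): min(1, 0) = 0
F (Player 1): max(2, -4) = 2
G (Player 1): max(0, -1) = 0
E (Player 2): min(2, 0) = 0
Root (Player 1): max(0, 0) = 0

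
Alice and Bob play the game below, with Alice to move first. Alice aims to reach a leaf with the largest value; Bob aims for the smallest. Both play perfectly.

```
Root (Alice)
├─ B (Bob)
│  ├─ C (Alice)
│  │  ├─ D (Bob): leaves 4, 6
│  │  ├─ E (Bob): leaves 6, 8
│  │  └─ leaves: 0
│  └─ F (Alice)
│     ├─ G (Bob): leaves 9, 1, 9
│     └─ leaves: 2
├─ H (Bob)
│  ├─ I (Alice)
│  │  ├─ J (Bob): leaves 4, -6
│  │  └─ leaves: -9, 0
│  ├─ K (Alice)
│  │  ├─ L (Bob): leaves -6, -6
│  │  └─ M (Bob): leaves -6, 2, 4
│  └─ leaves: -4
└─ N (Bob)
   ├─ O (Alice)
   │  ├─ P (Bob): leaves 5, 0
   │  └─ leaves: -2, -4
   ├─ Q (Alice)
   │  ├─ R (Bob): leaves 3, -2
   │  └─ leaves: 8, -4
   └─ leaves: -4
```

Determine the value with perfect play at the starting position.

2

D (Bob): min(4, 6) = 4
E (Bob): min(6, 8) = 6
C (Alice): max(4, 6, 0) = 6
G (Bob): min(9, 1, 9) = 1
F (Alice): max(1, 2) = 2
B (Bob): min(6, 2) = 2
J (Bob): min(4, -6) = -6
I (Alice): max(-6, -9, 0) = 0
L (Bob): min(-6, -6) = -6
M (Bob): min(-6, 2, 4) = -6
K (Alice): max(-6, -6) = -6
H (Bob): min(0, -6, -4) = -6
P (Bob): min(5, 0) = 0
O (Alice): max(0, -2, -4) = 0
R (Bob): min(3, -2) = -2
Q (Alice): max(-2, 8, -4) = 8
N (Bob): min(0, 8, -4) = -4
Root (Alice): max(2, -6, -4) = 2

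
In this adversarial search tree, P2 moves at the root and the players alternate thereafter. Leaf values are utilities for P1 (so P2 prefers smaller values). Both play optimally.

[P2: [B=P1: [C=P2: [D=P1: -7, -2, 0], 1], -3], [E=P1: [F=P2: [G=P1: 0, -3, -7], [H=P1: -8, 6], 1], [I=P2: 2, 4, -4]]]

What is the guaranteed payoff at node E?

0

G: max(0, -3, -7) = 0
H: max(-8, 6) = 6
F: min(0, 6, 1) = 0
I: min(2, 4, -4) = -4
E: max(0, -4) = 0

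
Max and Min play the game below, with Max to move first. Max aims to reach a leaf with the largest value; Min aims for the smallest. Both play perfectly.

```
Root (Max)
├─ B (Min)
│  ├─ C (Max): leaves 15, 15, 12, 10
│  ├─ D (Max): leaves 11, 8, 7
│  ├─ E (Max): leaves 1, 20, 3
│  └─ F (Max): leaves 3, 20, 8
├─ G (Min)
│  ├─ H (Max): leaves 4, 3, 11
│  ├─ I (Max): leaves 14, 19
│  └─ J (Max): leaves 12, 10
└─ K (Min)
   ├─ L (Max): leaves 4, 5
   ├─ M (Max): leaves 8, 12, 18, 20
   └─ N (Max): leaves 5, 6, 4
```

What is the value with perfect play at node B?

C: max(15, 15, 12, 10) = 15
D: max(11, 8, 7) = 11
E: max(1, 20, 3) = 20
F: max(3, 20, 8) = 20
B: min(15, 11, 20, 20) = 11

11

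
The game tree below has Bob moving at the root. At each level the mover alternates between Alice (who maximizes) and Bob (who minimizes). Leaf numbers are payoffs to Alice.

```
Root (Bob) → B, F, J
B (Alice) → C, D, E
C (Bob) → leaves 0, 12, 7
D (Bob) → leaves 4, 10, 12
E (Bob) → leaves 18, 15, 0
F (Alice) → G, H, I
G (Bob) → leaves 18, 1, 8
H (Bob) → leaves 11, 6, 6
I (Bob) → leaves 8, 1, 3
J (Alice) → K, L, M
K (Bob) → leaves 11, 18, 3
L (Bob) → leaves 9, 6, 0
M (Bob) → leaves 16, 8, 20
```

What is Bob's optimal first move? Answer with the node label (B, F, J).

C (Bob): min(0, 12, 7) = 0
D (Bob): min(4, 10, 12) = 4
E (Bob): min(18, 15, 0) = 0
B (Alice): max(0, 4, 0) = 4
G (Bob): min(18, 1, 8) = 1
H (Bob): min(11, 6, 6) = 6
I (Bob): min(8, 1, 3) = 1
F (Alice): max(1, 6, 1) = 6
K (Bob): min(11, 18, 3) = 3
L (Bob): min(9, 6, 0) = 0
M (Bob): min(16, 8, 20) = 8
J (Alice): max(3, 0, 8) = 8
Root (Bob): min(4, 6, 8) = 4
Bob picks the child with the lowest value: B (value 4).

B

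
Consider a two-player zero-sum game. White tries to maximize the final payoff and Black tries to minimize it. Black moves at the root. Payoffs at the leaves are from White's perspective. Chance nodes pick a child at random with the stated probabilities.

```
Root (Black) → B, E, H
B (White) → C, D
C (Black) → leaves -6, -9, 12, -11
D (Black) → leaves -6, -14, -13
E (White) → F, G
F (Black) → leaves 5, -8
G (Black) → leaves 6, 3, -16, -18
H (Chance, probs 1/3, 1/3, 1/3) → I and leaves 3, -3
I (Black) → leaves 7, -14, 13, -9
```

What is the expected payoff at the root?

-11

C (Black): min(-6, -9, 12, -11) = -11
D (Black): min(-6, -14, -13) = -14
B (White): max(-11, -14) = -11
F (Black): min(5, -8) = -8
G (Black): min(6, 3, -16, -18) = -18
E (White): max(-8, -18) = -8
I (Black): min(7, -14, 13, -9) = -14
H (Chance): 1/3·-14 + 1/3·3 + 1/3·-3 = -4.67
Root (Black): min(-11, -8, -4.67) = -11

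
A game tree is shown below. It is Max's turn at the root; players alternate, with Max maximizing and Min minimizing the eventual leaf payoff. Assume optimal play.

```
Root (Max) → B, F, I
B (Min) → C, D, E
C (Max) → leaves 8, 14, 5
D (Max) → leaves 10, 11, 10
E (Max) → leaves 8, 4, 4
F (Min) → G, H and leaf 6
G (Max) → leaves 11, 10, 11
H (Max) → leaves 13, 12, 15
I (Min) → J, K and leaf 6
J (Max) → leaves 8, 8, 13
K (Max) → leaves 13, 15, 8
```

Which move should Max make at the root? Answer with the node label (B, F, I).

B

C (Max): max(8, 14, 5) = 14
D (Max): max(10, 11, 10) = 11
E (Max): max(8, 4, 4) = 8
B (Min): min(14, 11, 8) = 8
G (Max): max(11, 10, 11) = 11
H (Max): max(13, 12, 15) = 15
F (Min): min(11, 15, 6) = 6
J (Max): max(8, 8, 13) = 13
K (Max): max(13, 15, 8) = 15
I (Min): min(13, 15, 6) = 6
Root (Max): max(8, 6, 6) = 8
Max picks the child with the highest value: B (value 8).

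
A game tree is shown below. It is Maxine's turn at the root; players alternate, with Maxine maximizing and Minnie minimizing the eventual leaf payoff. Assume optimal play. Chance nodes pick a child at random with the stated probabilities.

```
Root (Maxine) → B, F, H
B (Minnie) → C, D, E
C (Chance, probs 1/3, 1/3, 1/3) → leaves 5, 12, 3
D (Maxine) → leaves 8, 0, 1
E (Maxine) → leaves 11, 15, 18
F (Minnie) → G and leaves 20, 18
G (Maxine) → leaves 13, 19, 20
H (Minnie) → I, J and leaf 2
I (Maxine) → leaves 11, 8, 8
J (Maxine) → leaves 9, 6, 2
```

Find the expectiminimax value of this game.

18

C (Chance): 1/3·5 + 1/3·12 + 1/3·3 = 6.67
D (Maxine): max(8, 0, 1) = 8
E (Maxine): max(11, 15, 18) = 18
B (Minnie): min(6.67, 8, 18) = 6.67
G (Maxine): max(13, 19, 20) = 20
F (Minnie): min(20, 20, 18) = 18
I (Maxine): max(11, 8, 8) = 11
J (Maxine): max(9, 6, 2) = 9
H (Minnie): min(11, 9, 2) = 2
Root (Maxine): max(6.67, 18, 2) = 18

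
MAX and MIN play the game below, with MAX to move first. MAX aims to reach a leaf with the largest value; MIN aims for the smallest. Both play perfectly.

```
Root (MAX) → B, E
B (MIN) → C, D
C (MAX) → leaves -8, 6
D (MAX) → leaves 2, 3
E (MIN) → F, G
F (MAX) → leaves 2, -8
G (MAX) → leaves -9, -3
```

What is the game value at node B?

C: max(-8, 6) = 6
D: max(2, 3) = 3
B: min(6, 3) = 3

3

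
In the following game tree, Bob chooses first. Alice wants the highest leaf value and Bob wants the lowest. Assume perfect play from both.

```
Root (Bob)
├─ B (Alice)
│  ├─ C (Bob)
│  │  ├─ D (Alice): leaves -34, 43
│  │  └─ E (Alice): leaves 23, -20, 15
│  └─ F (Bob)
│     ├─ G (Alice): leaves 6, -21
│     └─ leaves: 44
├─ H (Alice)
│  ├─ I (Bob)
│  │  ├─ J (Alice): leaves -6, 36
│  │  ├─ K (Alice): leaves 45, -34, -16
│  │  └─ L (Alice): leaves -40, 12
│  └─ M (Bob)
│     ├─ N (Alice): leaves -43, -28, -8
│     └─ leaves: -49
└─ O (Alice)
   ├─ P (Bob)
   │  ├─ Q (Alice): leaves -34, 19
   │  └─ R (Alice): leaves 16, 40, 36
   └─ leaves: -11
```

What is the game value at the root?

12

D (Alice): max(-34, 43) = 43
E (Alice): max(23, -20, 15) = 23
C (Bob): min(43, 23) = 23
G (Alice): max(6, -21) = 6
F (Bob): min(6, 44) = 6
B (Alice): max(23, 6) = 23
J (Alice): max(-6, 36) = 36
K (Alice): max(45, -34, -16) = 45
L (Alice): max(-40, 12) = 12
I (Bob): min(36, 45, 12) = 12
N (Alice): max(-43, -28, -8) = -8
M (Bob): min(-8, -49) = -49
H (Alice): max(12, -49) = 12
Q (Alice): max(-34, 19) = 19
R (Alice): max(16, 40, 36) = 40
P (Bob): min(19, 40) = 19
O (Alice): max(19, -11) = 19
Root (Bob): min(23, 12, 19) = 12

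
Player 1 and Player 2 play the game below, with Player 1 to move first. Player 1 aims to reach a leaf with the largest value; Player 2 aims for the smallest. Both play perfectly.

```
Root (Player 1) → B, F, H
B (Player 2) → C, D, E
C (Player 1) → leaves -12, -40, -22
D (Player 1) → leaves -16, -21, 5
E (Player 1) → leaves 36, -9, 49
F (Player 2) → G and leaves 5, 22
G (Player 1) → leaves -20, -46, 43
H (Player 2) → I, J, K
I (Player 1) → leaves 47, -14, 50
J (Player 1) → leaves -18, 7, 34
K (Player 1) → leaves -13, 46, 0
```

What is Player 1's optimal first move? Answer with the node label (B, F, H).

C (Player 1): max(-12, -40, -22) = -12
D (Player 1): max(-16, -21, 5) = 5
E (Player 1): max(36, -9, 49) = 49
B (Player 2): min(-12, 5, 49) = -12
G (Player 1): max(-20, -46, 43) = 43
F (Player 2): min(43, 5, 22) = 5
I (Player 1): max(47, -14, 50) = 50
J (Player 1): max(-18, 7, 34) = 34
K (Player 1): max(-13, 46, 0) = 46
H (Player 2): min(50, 34, 46) = 34
Root (Player 1): max(-12, 5, 34) = 34
Player 1 picks the child with the highest value: H (value 34).

H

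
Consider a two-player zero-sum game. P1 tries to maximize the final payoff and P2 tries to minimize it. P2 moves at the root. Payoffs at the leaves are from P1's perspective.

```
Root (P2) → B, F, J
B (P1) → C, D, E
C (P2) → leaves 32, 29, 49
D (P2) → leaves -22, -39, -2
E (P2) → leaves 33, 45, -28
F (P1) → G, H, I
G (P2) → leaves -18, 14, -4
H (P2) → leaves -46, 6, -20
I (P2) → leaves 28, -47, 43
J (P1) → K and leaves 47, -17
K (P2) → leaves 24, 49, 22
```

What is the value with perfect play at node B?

29

C: min(32, 29, 49) = 29
D: min(-22, -39, -2) = -39
E: min(33, 45, -28) = -28
B: max(29, -39, -28) = 29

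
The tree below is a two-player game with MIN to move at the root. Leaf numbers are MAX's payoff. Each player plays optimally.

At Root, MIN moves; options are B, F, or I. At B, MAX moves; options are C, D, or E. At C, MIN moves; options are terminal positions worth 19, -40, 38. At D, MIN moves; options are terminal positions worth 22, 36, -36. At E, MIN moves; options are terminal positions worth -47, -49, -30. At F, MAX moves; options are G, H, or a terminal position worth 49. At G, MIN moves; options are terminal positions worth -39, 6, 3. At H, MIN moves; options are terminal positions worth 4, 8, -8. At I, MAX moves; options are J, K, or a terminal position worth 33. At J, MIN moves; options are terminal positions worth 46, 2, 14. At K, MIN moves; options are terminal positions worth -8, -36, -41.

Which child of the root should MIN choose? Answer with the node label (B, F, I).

B

C (MIN): min(19, -40, 38) = -40
D (MIN): min(22, 36, -36) = -36
E (MIN): min(-47, -49, -30) = -49
B (MAX): max(-40, -36, -49) = -36
G (MIN): min(-39, 6, 3) = -39
H (MIN): min(4, 8, -8) = -8
F (MAX): max(-39, -8, 49) = 49
J (MIN): min(46, 2, 14) = 2
K (MIN): min(-8, -36, -41) = -41
I (MAX): max(2, -41, 33) = 33
Root (MIN): min(-36, 49, 33) = -36
MIN picks the child with the lowest value: B (value -36).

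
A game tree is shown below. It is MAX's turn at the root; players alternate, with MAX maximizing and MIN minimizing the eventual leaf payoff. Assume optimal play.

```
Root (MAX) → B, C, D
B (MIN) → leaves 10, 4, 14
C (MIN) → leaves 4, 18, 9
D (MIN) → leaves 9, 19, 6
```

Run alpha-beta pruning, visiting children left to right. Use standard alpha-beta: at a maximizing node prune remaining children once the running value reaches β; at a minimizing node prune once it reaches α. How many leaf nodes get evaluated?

7

B [α=-∞,β=+∞]: v=4
C [α=4,β=+∞]: v=4 after child 1 ≤ α → α-cutoff, skip 2
D [α=4,β=+∞]: v=6
Root [α=-∞,β=+∞]: v=6
Leaves evaluated: 7 of 9.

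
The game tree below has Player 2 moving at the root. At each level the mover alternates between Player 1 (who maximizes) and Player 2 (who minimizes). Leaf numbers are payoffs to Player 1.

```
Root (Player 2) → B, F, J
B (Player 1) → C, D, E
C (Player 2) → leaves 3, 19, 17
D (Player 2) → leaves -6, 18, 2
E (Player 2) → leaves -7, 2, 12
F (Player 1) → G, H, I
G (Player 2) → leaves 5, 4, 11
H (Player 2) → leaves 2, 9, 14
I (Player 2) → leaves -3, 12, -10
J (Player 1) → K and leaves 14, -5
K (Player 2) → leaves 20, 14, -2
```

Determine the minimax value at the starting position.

C (Player 2): min(3, 19, 17) = 3
D (Player 2): min(-6, 18, 2) = -6
E (Player 2): min(-7, 2, 12) = -7
B (Player 1): max(3, -6, -7) = 3
G (Player 2): min(5, 4, 11) = 4
H (Player 2): min(2, 9, 14) = 2
I (Player 2): min(-3, 12, -10) = -10
F (Player 1): max(4, 2, -10) = 4
K (Player 2): min(20, 14, -2) = -2
J (Player 1): max(-2, 14, -5) = 14
Root (Player 2): min(3, 4, 14) = 3

3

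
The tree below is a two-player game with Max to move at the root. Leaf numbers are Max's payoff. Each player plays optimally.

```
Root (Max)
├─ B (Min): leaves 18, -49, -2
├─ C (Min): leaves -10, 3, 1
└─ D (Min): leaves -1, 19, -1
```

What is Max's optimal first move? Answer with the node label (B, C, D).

B (Min): min(18, -49, -2) = -49
C (Min): min(-10, 3, 1) = -10
D (Min): min(-1, 19, -1) = -1
Root (Max): max(-49, -10, -1) = -1
Max picks the child with the highest value: D (value -1).

D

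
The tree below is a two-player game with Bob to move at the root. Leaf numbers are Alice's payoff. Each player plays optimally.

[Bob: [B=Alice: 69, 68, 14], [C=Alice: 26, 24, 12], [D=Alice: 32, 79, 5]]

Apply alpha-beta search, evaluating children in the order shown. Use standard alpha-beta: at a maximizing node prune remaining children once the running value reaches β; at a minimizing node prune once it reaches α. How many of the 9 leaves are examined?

7

B [α=-∞,β=+∞]: v=69
C [α=-∞,β=69]: v=26
D [α=-∞,β=26]: v=32 after child 1 ≥ β → β-cutoff, skip 2
Root [α=-∞,β=+∞]: v=26
Leaves evaluated: 7 of 9.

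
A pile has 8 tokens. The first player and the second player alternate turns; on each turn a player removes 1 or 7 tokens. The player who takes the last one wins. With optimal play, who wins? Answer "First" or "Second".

W/L table (W = player to move can force a win):
i:   0  1  2  3  4  5  6  7  8
     L  W  L  W  L  W  L  W  L
Position 8 is L, so the second player wins.

Second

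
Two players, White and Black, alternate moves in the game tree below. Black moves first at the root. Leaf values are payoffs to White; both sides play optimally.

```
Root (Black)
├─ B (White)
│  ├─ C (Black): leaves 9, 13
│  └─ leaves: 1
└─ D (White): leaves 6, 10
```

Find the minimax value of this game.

9

C (Black): min(9, 13) = 9
B (White): max(9, 1) = 9
D (White): max(6, 10) = 10
Root (Black): min(9, 10) = 9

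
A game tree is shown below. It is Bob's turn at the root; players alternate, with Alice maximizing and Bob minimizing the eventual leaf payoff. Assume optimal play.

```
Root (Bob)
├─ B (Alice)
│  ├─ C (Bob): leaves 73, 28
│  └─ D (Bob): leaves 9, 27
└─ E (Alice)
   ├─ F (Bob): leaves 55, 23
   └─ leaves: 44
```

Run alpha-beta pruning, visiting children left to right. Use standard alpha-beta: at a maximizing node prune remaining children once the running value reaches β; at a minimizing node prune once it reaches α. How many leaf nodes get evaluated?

6

C [α=-∞,β=+∞]: v=28
D [α=28,β=+∞]: v=9 after child 1 ≤ α → α-cutoff, skip 1
B [α=-∞,β=+∞]: v=28
F [α=-∞,β=28]: v=23
E [α=-∞,β=28]: v=44
Root [α=-∞,β=+∞]: v=28
Leaves evaluated: 6 of 7.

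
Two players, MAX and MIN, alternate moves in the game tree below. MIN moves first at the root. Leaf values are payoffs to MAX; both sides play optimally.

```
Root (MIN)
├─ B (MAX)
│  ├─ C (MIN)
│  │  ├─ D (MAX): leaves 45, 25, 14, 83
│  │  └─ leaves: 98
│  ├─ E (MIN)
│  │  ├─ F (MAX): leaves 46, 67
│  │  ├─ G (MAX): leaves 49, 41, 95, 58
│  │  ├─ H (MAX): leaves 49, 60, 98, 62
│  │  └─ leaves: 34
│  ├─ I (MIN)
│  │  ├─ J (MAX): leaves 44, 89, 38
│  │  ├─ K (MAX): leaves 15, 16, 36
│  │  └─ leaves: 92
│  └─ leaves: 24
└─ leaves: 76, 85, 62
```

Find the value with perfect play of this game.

62

D (MAX): max(45, 25, 14, 83) = 83
C (MIN): min(83, 98) = 83
F (MAX): max(46, 67) = 67
G (MAX): max(49, 41, 95, 58) = 95
H (MAX): max(49, 60, 98, 62) = 98
E (MIN): min(67, 95, 98, 34) = 34
J (MAX): max(44, 89, 38) = 89
K (MAX): max(15, 16, 36) = 36
I (MIN): min(89, 36, 92) = 36
B (MAX): max(83, 34, 36, 24) = 83
Root (MIN): min(83, 76, 85, 62) = 62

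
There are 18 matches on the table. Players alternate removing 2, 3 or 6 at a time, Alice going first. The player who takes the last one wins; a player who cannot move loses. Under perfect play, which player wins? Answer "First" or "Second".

i:   0  1  2  3  4  5  6  7  8  9 10 11 12 13 14 15 16 17 18
     L  L  W  W  W  L  W  W  W  L  L  W  W  W  L  W  W  W  L
Position 18 is L, so the second player wins.

Second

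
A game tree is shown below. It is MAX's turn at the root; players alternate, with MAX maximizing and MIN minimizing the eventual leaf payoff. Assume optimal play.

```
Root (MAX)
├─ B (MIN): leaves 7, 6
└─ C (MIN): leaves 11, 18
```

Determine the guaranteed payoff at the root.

B (MIN): min(7, 6) = 6
C (MIN): min(11, 18) = 11
Root (MAX): max(6, 11) = 11

11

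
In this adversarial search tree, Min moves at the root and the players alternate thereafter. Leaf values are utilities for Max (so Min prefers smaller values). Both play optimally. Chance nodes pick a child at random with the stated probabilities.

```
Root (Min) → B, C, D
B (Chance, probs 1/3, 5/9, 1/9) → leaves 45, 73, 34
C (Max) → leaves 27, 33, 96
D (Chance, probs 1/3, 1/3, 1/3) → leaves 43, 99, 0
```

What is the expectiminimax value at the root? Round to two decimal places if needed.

B (Chance): 1/3·45 + 5/9·73 + 1/9·34 = 59.33
C (Max): max(27, 33, 96) = 96
D (Chance): 1/3·43 + 1/3·99 + 1/3·0 = 47.33
Root (Min): min(59.33, 96, 47.33) = 47.33

47.33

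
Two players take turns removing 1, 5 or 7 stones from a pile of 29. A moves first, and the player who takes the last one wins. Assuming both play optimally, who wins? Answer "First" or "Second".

W/L table (W = player to move can force a win):
i:   0  1  2  3  4  5  6  7  8  9 10 11 12 13 14 15 16 17 18 19 20 21 22 23 24 25 26 27 28 29
     L  W  L  W  L  W  L  W  L  W  L  W  L  W  L  W  L  W  L  W  L  W  L  W  L  W  L  W  L  W
Position 29 is W, so the first player wins.

First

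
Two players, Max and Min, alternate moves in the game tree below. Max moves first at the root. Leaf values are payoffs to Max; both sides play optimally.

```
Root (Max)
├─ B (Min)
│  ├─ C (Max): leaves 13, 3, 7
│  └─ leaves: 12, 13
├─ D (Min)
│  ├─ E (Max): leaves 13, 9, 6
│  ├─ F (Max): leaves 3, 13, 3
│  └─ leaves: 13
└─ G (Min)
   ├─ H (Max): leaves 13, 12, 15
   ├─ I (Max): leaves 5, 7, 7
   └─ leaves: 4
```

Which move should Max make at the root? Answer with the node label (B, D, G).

C (Max): max(13, 3, 7) = 13
B (Min): min(13, 12, 13) = 12
E (Max): max(13, 9, 6) = 13
F (Max): max(3, 13, 3) = 13
D (Min): min(13, 13, 13) = 13
H (Max): max(13, 12, 15) = 15
I (Max): max(5, 7, 7) = 7
G (Min): min(15, 7, 4) = 4
Root (Max): max(12, 13, 4) = 13
Max picks the child with the highest value: D (value 13).

D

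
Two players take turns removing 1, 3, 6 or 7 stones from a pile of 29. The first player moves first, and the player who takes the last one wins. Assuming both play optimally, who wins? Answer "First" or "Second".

First

Mark each pile size as W (mover wins) or L (mover loses):
i:   0  1  2  3  4  5  6  7  8  9 10 11 12 13 14 15 16 17 18 19 20 21 22 23 24 25 26 27 28 29
     L  W  L  W  L  W  W  W  W  W  W  W  L  W  L  W  L  W  W  W  W  W  W  W  L  W  L  W  L  W
Position 29 is W, so the first player wins.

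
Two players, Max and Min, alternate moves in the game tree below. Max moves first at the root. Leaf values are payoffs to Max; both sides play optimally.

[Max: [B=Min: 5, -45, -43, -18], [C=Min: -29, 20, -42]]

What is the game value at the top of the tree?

-42

B (Min): min(5, -45, -43, -18) = -45
C (Min): min(-29, 20, -42) = -42
Root (Max): max(-45, -42) = -42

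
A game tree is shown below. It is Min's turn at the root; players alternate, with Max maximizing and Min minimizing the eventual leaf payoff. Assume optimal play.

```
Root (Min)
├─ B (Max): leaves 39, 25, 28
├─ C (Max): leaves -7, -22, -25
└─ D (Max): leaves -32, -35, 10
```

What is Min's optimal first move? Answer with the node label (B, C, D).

C

B (Max): max(39, 25, 28) = 39
C (Max): max(-7, -22, -25) = -7
D (Max): max(-32, -35, 10) = 10
Root (Min): min(39, -7, 10) = -7
Min picks the child with the lowest value: C (value -7).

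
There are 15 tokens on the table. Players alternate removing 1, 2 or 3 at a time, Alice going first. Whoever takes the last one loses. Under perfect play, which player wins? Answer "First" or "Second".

i:   0  1  2  3  4  5  6  7  8  9 10 11 12 13 14 15
     W  L  W  W  W  L  W  W  W  L  W  W  W  L  W  W
Position 15 is W, so the first player wins.

First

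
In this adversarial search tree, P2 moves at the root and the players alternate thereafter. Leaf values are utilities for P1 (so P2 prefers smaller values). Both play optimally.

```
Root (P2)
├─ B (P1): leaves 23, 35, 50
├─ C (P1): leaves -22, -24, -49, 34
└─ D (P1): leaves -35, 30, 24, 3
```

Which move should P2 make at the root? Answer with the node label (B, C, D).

B (P1): max(23, 35, 50) = 50
C (P1): max(-22, -24, -49, 34) = 34
D (P1): max(-35, 30, 24, 3) = 30
Root (P2): min(50, 34, 30) = 30
P2 picks the child with the lowest value: D (value 30).

D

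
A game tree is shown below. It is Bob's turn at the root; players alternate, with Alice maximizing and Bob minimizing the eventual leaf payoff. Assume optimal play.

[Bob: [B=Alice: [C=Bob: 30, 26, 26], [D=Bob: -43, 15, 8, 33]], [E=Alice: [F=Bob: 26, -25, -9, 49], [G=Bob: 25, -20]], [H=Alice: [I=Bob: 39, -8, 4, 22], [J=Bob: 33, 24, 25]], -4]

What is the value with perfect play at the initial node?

-20

C (Bob): min(30, 26, 26) = 26
D (Bob): min(-43, 15, 8, 33) = -43
B (Alice): max(26, -43) = 26
F (Bob): min(26, -25, -9, 49) = -25
G (Bob): min(25, -20) = -20
E (Alice): max(-25, -20) = -20
I (Bob): min(39, -8, 4, 22) = -8
J (Bob): min(33, 24, 25) = 24
H (Alice): max(-8, 24) = 24
Root (Bob): min(26, -20, 24, -4) = -20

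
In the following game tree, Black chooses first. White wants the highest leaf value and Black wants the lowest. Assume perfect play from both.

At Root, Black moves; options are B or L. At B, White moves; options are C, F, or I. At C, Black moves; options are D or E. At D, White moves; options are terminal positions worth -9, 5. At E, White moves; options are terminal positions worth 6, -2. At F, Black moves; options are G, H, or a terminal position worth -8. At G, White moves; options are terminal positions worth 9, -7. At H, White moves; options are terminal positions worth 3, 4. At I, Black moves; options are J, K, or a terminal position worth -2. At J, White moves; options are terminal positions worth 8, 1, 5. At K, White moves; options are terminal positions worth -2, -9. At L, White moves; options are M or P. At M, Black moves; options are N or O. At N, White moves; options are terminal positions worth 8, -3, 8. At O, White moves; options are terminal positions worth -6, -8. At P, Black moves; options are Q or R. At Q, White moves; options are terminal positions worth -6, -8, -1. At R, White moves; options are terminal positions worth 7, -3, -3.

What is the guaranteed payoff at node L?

N: max(8, -3, 8) = 8
O: max(-6, -8) = -6
M: min(8, -6) = -6
Q: max(-6, -8, -1) = -1
R: max(7, -3, -3) = 7
P: min(-1, 7) = -1
L: max(-6, -1) = -1

-1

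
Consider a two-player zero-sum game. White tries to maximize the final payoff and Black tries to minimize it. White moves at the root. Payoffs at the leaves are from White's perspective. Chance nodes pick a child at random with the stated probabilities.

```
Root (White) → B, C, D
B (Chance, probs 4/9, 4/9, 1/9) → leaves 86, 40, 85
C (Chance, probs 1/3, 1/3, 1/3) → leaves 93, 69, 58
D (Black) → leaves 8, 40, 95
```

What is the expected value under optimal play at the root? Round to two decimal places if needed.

B (Chance): 4/9·86 + 4/9·40 + 1/9·85 = 65.44
C (Chance): 1/3·93 + 1/3·69 + 1/3·58 = 73.33
D (Black): min(8, 40, 95) = 8
Root (White): max(65.44, 73.33, 8) = 73.33

73.33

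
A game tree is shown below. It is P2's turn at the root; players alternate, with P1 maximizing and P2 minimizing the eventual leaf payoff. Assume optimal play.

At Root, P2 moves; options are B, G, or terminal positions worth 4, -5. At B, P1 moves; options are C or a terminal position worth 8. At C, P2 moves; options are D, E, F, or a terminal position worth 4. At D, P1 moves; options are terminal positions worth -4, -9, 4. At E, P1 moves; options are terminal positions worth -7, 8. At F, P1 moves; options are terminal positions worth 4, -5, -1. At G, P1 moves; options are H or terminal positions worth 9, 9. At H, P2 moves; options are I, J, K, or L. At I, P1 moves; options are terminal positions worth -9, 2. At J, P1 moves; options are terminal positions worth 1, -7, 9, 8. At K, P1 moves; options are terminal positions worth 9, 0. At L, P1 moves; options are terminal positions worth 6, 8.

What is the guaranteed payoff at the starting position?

-5

D (P1): max(-4, -9, 4) = 4
E (P1): max(-7, 8) = 8
F (P1): max(4, -5, -1) = 4
C (P2): min(4, 8, 4, 4) = 4
B (P1): max(4, 8) = 8
I (P1): max(-9, 2) = 2
J (P1): max(1, -7, 9, 8) = 9
K (P1): max(9, 0) = 9
L (P1): max(6, 8) = 8
H (P2): min(2, 9, 9, 8) = 2
G (P1): max(2, 9, 9) = 9
Root (P2): min(8, 9, 4, -5) = -5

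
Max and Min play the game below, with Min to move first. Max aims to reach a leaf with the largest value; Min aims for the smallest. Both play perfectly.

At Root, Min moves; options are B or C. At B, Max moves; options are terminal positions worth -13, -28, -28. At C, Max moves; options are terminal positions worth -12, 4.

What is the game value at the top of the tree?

B (Max): max(-13, -28, -28) = -13
C (Max): max(-12, 4) = 4
Root (Min): min(-13, 4) = -13

-13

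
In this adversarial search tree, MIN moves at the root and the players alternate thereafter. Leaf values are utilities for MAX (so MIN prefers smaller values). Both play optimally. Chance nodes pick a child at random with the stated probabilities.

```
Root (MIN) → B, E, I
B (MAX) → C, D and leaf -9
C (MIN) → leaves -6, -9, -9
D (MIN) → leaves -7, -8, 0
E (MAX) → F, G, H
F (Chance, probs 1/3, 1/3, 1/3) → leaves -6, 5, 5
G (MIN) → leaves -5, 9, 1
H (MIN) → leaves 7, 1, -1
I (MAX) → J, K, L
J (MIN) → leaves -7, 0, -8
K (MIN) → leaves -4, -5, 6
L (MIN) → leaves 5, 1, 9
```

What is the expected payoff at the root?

-8

C (MIN): min(-6, -9, -9) = -9
D (MIN): min(-7, -8, 0) = -8
B (MAX): max(-9, -8, -9) = -8
F (Chance): 1/3·-6 + 1/3·5 + 1/3·5 = 1.33
G (MIN): min(-5, 9, 1) = -5
H (MIN): min(7, 1, -1) = -1
E (MAX): max(1.33, -5, -1) = 1.33
J (MIN): min(-7, 0, -8) = -8
K (MIN): min(-4, -5, 6) = -5
L (MIN): min(5, 1, 9) = 1
I (MAX): max(-8, -5, 1) = 1
Root (MIN): min(-8, 1.33, 1) = -8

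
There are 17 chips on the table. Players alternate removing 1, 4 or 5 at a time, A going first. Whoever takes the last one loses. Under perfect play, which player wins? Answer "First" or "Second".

i:   0  1  2  3  4  5  6  7  8  9 10 11 12 13 14 15 16 17
     W  L  W  L  W  W  W  W  W  L  W  L  W  W  W  W  W  L
Position 17 is L, so the second player wins.

Second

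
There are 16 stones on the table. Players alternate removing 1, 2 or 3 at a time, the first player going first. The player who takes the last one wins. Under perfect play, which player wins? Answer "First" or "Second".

Second

Compute winning (W) and losing (L) positions by backward induction:
i:   0  1  2  3  4  5  6  7  8  9 10 11 12 13 14 15 16
     L  W  W  W  L  W  W  W  L  W  W  W  L  W  W  W  L
Position 16 is L, so the second player wins.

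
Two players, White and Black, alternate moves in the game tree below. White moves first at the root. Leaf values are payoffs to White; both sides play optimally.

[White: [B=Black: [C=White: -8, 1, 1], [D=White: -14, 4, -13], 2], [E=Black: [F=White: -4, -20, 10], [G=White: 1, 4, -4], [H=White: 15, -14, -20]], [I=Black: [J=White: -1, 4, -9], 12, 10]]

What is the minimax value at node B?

1

C: max(-8, 1, 1) = 1
D: max(-14, 4, -13) = 4
B: min(1, 4, 2) = 1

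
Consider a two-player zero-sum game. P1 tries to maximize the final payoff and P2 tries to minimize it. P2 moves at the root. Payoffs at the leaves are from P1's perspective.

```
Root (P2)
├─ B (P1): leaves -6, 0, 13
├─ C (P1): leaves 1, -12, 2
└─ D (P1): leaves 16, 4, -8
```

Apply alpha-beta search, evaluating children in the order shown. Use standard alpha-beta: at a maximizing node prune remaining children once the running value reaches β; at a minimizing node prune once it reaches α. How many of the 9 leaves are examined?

B [α=-∞,β=+∞]: v=13
C [α=-∞,β=13]: v=2
D [α=-∞,β=2]: v=16 after child 1 ≥ β → β-cutoff, skip 2
Root [α=-∞,β=+∞]: v=2
Leaves evaluated: 7 of 9.

7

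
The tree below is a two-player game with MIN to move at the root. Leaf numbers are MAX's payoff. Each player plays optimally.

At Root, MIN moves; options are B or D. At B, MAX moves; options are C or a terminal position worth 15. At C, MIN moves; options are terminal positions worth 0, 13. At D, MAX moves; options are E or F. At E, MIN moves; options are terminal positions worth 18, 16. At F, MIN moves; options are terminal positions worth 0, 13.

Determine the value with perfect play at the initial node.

C (MIN): min(0, 13) = 0
B (MAX): max(0, 15) = 15
E (MIN): min(18, 16) = 16
F (MIN): min(0, 13) = 0
D (MAX): max(16, 0) = 16
Root (MIN): min(15, 16) = 15

15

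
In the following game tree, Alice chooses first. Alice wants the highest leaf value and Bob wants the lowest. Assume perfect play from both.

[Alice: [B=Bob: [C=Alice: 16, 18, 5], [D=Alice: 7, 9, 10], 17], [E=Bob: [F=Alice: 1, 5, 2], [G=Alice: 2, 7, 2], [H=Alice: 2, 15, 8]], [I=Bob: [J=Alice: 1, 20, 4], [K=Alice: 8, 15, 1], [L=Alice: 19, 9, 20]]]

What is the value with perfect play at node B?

C: max(16, 18, 5) = 18
D: max(7, 9, 10) = 10
B: min(18, 10, 17) = 10

10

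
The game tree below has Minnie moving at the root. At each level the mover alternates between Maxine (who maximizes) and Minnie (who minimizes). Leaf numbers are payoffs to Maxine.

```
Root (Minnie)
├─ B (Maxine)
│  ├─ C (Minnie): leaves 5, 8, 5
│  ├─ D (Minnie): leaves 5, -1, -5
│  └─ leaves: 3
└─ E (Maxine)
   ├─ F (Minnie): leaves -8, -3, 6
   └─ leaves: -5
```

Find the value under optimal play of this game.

C (Minnie): min(5, 8, 5) = 5
D (Minnie): min(5, -1, -5) = -5
B (Maxine): max(5, -5, 3) = 5
F (Minnie): min(-8, -3, 6) = -8
E (Maxine): max(-8, -5) = -5
Root (Minnie): min(5, -5) = -5

-5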